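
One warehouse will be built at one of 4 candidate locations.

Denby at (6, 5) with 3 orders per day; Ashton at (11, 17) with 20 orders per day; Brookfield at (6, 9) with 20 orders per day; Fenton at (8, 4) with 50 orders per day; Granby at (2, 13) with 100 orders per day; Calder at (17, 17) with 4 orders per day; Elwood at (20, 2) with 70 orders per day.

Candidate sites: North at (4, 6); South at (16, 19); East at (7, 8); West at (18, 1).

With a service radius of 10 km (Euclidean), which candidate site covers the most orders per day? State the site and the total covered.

Coverage radius r = 10 km; a point is covered iff (Δx)²+(Δy)² ≤ 10² = 100.
  North (4, 6): covers {Denby, Brookfield, Fenton, Granby} → 173
  South (16, 19): covers {Ashton, Calder} → 24
  East (7, 8): covers {Denby, Ashton, Brookfield, Fenton, Granby} → 193
  West (18, 1): covers {Elwood} → 70
Maximum coverage at East: 193 orders per day.

East, covering 193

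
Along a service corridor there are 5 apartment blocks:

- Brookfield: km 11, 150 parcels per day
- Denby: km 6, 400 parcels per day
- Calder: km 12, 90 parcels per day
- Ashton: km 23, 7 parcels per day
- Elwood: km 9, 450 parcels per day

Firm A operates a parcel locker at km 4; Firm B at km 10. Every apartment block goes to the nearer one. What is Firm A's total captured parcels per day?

400

The indifferent point is the midpoint (4+10)/2 = 7; apartment blocks left of it (closer to Firm A at 4) go to Firm A, those right go to Firm B.
  Denby at 6 (w=400) → Firm A
  Elwood at 9 (w=450) → Firm B
  Brookfield at 11 (w=150) → Firm B
  Calder at 12 (w=90) → Firm B
  Ashton at 23 (w=7) → Firm B
Firm A captures 400; Firm B captures 697.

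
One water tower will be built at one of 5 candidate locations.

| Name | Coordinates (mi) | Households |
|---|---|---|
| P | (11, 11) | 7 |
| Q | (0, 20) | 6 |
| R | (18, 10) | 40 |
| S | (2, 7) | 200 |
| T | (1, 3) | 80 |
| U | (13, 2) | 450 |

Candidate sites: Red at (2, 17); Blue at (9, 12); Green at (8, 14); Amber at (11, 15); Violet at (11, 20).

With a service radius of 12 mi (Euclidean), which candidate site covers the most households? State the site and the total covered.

Blue, covering 697

Coverage radius r = 12 mi; a point is covered iff (Δx)²+(Δy)² ≤ 12² = 144.
  Red (2, 17): covers {P, Q, S} → 213
  Blue (9, 12): covers {P, R, S, U} → 697
  Green (8, 14): covers {P, Q, R, S} → 253
  Amber (11, 15): covers {P, R} → 47
  Violet (11, 20): covers {P, Q} → 13
Maximum coverage at Blue: 697 households.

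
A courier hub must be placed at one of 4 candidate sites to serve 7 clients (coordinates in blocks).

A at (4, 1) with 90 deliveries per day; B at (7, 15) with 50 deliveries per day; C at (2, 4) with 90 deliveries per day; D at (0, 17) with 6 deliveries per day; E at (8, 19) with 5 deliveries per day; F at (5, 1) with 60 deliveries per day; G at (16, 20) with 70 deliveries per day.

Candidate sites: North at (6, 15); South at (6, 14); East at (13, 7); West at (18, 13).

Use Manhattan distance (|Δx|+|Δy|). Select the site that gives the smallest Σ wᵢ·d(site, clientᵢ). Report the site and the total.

Total weighted distance at each candidate:
  North (6, 15): total = 4868
  South (6, 14): total = 4759
  East (13, 7): total = 5493
  West (18, 13): total = 7582
Minimum is at South with total 4759 blocks.

South, total 4759 blocks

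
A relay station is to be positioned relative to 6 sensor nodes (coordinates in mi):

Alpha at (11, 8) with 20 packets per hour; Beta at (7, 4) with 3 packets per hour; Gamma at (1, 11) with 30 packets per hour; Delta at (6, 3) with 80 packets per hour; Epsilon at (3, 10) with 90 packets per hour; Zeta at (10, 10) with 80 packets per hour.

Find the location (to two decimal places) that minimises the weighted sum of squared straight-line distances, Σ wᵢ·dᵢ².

(6.01, 8.06)

The minimiser of Σwᵢ‖p−pᵢ‖² is the weighted centroid p* = (Σwᵢpᵢ)/(Σwᵢ).
Σwᵢ = 303.
Σwᵢxᵢ = 20·11 + 3·7 + 30·1 + 80·6 + 90·3 + 80·10 = 1821.
Σwᵢyᵢ = 20·8 + 3·4 + 30·11 + 80·3 + 90·10 + 80·10 = 2442.
x* = 1821/303 = 6.01, y* = 2442/303 = 8.06.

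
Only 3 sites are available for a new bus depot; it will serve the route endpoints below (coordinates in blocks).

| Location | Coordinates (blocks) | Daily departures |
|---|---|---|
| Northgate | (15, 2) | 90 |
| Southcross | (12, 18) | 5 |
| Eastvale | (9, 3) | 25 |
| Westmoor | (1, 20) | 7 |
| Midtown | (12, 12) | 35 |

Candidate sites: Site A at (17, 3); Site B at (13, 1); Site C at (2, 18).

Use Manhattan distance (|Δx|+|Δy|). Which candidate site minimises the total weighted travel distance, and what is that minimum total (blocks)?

Total weighted distance at each candidate:
  Site A (17, 3): total = 1291
  Site B (13, 1): total = 1147
  Site C (2, 18): total = 3791
Minimum is at Site B with total 1147 blocks.

Site B, total 1147 blocks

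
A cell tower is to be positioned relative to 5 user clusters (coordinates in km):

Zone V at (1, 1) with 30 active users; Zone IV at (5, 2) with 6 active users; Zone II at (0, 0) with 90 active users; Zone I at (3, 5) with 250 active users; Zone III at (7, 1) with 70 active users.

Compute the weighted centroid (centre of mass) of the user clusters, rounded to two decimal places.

The minimiser of Σwᵢ‖p−pᵢ‖² is the weighted centroid p* = (Σwᵢpᵢ)/(Σwᵢ).
Σwᵢ = 446.
Σwᵢxᵢ = 30·1 + 6·5 + 90·0 + 250·3 + 70·7 = 1300.
Σwᵢyᵢ = 30·1 + 6·2 + 90·0 + 250·5 + 70·1 = 1362.
x* = 1300/446 = 2.91, y* = 1362/446 = 3.05.

(2.91, 3.05)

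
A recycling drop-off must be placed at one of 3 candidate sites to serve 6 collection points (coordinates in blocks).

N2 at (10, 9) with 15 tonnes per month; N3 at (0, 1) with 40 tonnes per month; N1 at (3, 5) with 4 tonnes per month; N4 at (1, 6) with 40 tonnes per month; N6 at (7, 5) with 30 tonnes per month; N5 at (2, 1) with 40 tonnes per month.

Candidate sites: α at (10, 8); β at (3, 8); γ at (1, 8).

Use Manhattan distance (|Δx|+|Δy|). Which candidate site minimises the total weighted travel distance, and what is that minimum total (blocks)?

Total weighted distance at each candidate:
  α (10, 8): total = 1955
  β (3, 8): total = 1222
  γ (1, 8): total = 1160
Minimum is at γ with total 1160 blocks.

γ, total 1160 blocks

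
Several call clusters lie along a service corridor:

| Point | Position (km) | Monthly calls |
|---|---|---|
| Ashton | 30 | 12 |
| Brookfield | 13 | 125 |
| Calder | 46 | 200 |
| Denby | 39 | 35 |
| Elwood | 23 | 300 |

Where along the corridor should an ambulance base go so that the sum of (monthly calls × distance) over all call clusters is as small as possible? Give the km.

For a sum of weighted absolute distances on a line, the optimum is the weighted median (not the mean). Total weight W = 672; half-weight = 336.
Sort by position and accumulate weight:
  km 13 (Brookfield, w=125) → cum 125
  km 23 (Elwood, w=300) → cum 425  ≥ 336 → median here
  km 30 (Ashton, w=12) → cum 437
  km 39 (Denby, w=35) → cum 472
  km 46 (Calder, w=200) → cum 672
Optimal location: km 23.

x = 23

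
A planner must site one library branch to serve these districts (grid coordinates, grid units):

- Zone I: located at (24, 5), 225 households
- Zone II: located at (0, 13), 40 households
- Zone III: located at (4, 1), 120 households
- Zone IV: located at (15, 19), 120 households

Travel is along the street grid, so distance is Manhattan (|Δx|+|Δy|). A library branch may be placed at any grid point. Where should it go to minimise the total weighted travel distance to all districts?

Manhattan distance separates: Σwᵢ(|x−xᵢ|+|y−yᵢ|) = Σwᵢ|x−xᵢ| + Σwᵢ|y−yᵢ|, so x and y are optimised independently as 1-D weighted medians.
Total weight W = 505; half = 252.5.
x-coordinate, sorted with cumulative weight:
  x=0 (Zone II, w=40) cum 40
  x=4 (Zone III, w=120) cum 160
  x=15 (Zone IV, w=120) cum 280  ← median
  x=24 (Zone I, w=225) cum 505
⇒ x* = 15
y-coordinate, sorted with cumulative weight:
  y=1 (Zone III, w=120) cum 120
  y=5 (Zone I, w=225) cum 345  ← median
  y=13 (Zone II, w=40) cum 385
  y=19 (Zone IV, w=120) cum 505
⇒ y* = 5

(15, 5)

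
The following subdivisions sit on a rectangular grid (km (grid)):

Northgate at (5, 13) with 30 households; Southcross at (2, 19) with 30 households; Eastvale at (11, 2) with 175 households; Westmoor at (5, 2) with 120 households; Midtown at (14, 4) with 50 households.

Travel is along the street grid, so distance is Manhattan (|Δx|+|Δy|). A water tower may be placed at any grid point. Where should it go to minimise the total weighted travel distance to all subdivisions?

Manhattan distance separates: Σwᵢ(|x−xᵢ|+|y−yᵢ|) = Σwᵢ|x−xᵢ| + Σwᵢ|y−yᵢ|, so x and y are optimised independently as 1-D weighted medians.
Total weight W = 405; half = 202.5.
x-coordinate, sorted with cumulative weight:
  x=2 (Southcross, w=30) cum 30
  x=5 (Northgate, w=30) cum 60
  x=5 (Westmoor, w=120) cum 180
  x=11 (Eastvale, w=175) cum 355  ← median
  x=14 (Midtown, w=50) cum 405
⇒ x* = 11
y-coordinate, sorted with cumulative weight:
  y=2 (Eastvale, w=175) cum 175
  y=2 (Westmoor, w=120) cum 295  ← median
  y=4 (Midtown, w=50) cum 345
  y=13 (Northgate, w=30) cum 375
  y=19 (Southcross, w=30) cum 405
⇒ y* = 2

(11, 2)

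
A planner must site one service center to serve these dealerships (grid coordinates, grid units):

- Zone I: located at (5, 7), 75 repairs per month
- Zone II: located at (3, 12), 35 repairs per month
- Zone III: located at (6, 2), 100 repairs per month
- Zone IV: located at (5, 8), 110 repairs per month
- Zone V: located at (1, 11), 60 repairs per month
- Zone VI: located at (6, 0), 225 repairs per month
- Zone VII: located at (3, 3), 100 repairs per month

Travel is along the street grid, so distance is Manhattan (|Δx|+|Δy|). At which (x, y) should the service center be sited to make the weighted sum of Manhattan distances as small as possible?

Manhattan distance separates: Σwᵢ(|x−xᵢ|+|y−yᵢ|) = Σwᵢ|x−xᵢ| + Σwᵢ|y−yᵢ|, so x and y are optimised independently as 1-D weighted medians.
Total weight W = 705; half = 352.5.
x-coordinate, sorted with cumulative weight:
  x=1 (Zone V, w=60) cum 60
  x=3 (Zone II, w=35) cum 95
  x=3 (Zone VII, w=100) cum 195
  x=5 (Zone I, w=75) cum 270
  x=5 (Zone IV, w=110) cum 380  ← median
  x=6 (Zone III, w=100) cum 480
  x=6 (Zone VI, w=225) cum 705
⇒ x* = 5
y-coordinate, sorted with cumulative weight:
  y=0 (Zone VI, w=225) cum 225
  y=2 (Zone III, w=100) cum 325
  y=3 (Zone VII, w=100) cum 425  ← median
  y=7 (Zone I, w=75) cum 500
  y=8 (Zone IV, w=110) cum 610
  y=11 (Zone V, w=60) cum 670
  y=12 (Zone II, w=35) cum 705
⇒ y* = 3

(5, 3)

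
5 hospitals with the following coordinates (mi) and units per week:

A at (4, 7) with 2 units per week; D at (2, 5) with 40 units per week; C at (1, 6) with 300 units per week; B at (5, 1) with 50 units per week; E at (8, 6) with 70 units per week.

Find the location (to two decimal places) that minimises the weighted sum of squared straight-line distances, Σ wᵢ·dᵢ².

(2.59, 5.38)

The minimiser of Σwᵢ‖p−pᵢ‖² is the weighted centroid p* = (Σwᵢpᵢ)/(Σwᵢ).
Σwᵢ = 462.
Σwᵢxᵢ = 2·4 + 40·2 + 300·1 + 50·5 + 70·8 = 1198.
Σwᵢyᵢ = 2·7 + 40·5 + 300·6 + 50·1 + 70·6 = 2484.
x* = 1198/462 = 2.59, y* = 2484/462 = 5.38.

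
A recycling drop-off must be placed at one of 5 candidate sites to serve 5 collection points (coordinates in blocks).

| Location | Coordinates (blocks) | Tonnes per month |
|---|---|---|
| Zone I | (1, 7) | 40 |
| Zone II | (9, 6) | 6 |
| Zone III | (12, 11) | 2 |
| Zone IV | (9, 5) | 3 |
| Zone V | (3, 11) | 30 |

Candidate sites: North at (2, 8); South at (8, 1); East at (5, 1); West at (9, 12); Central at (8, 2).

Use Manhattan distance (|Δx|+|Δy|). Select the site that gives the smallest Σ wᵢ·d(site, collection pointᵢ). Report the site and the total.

North, total 310 blocks

Total weighted distance at each candidate:
  North (2, 8): total = 310
  South (8, 1): total = 1049
  East (5, 1): total = 872
  West (9, 12): total = 795
  Central (8, 2): total = 968
Minimum is at North with total 310 blocks.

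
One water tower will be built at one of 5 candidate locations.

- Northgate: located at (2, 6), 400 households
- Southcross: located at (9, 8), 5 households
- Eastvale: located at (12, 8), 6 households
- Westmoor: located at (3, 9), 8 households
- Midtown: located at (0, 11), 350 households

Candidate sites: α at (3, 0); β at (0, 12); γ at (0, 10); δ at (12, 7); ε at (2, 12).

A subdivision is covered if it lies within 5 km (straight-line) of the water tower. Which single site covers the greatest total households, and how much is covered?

Coverage radius r = 5 km; a point is covered iff (Δx)²+(Δy)² ≤ 5² = 25.
  α (3, 0): covers {none} → 0
  β (0, 12): covers {Westmoor, Midtown} → 358
  γ (0, 10): covers {Northgate, Westmoor, Midtown} → 758
  δ (12, 7): covers {Southcross, Eastvale} → 11
  ε (2, 12): covers {Westmoor, Midtown} → 358
Maximum coverage at γ: 758 households.

γ, covering 758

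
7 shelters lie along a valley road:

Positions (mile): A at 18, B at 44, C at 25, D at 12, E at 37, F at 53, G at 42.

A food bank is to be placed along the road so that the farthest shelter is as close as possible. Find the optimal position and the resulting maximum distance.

The 1-center on a line is the midpoint of the two extreme points: leftmost at 12, rightmost at 53.
Optimal location = (12 + 53)/2 = 32.5; maximum distance = (53 − 12)/2 = 20.5.

location 32.5, max distance 20.5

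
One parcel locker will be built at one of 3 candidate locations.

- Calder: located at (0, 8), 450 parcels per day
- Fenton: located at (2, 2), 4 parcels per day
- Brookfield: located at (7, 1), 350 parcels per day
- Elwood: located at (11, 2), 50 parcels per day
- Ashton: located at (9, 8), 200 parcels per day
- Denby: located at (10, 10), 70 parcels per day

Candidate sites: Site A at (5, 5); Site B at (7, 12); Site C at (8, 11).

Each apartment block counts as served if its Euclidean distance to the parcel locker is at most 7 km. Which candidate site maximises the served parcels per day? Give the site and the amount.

Site A, covering 1054

Coverage radius r = 7 km; a point is covered iff (Δx)²+(Δy)² ≤ 7² = 49.
  Site A (5, 5): covers {Calder, Fenton, Brookfield, Elwood, Ashton} → 1054
  Site B (7, 12): covers {Ashton, Denby} → 270
  Site C (8, 11): covers {Ashton, Denby} → 270
Maximum coverage at Site A: 1054 parcels per day.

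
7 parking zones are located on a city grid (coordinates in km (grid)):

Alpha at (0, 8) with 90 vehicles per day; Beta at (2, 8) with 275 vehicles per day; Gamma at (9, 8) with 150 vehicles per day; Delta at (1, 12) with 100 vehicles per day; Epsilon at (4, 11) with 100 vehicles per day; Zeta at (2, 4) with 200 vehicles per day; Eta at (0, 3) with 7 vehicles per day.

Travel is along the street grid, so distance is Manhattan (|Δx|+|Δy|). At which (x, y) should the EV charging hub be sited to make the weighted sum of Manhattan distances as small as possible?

(2, 8)

Manhattan distance separates: Σwᵢ(|x−xᵢ|+|y−yᵢ|) = Σwᵢ|x−xᵢ| + Σwᵢ|y−yᵢ|, so x and y are optimised independently as 1-D weighted medians.
Total weight W = 922; half = 461.
x-coordinate, sorted with cumulative weight:
  x=0 (Alpha, w=90) cum 90
  x=0 (Eta, w=7) cum 97
  x=1 (Delta, w=100) cum 197
  x=2 (Beta, w=275) cum 472  ← median
  x=2 (Zeta, w=200) cum 672
  x=4 (Epsilon, w=100) cum 772
  x=9 (Gamma, w=150) cum 922
⇒ x* = 2
y-coordinate, sorted with cumulative weight:
  y=3 (Eta, w=7) cum 7
  y=4 (Zeta, w=200) cum 207
  y=8 (Alpha, w=90) cum 297
  y=8 (Beta, w=275) cum 572  ← median
  y=8 (Gamma, w=150) cum 722
  y=11 (Epsilon, w=100) cum 822
  y=12 (Delta, w=100) cum 922
⇒ y* = 8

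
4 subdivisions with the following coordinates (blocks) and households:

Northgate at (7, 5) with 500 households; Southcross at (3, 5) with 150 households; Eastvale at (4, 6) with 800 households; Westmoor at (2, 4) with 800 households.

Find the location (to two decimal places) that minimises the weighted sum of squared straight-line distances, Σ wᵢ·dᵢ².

(3.89, 5.00)

The minimiser of Σwᵢ‖p−pᵢ‖² is the weighted centroid p* = (Σwᵢpᵢ)/(Σwᵢ).
Σwᵢ = 2250.
Σwᵢxᵢ = 500·7 + 150·3 + 800·4 + 800·2 = 8750.
Σwᵢyᵢ = 500·5 + 150·5 + 800·6 + 800·4 = 11250.
x* = 8750/2250 = 3.89, y* = 11250/2250 = 5.00.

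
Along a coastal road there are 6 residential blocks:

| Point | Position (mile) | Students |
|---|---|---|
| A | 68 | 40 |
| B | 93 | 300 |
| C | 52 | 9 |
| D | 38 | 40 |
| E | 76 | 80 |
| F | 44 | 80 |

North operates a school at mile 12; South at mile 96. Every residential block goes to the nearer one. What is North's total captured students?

The indifferent point is the midpoint (12+96)/2 = 54; residential blocks left of it (closer to North at 12) go to North, those right go to South.
  D at 38 (w=40) → North
  F at 44 (w=80) → North
  C at 52 (w=9) → North
  A at 68 (w=40) → South
  E at 76 (w=80) → South
  B at 93 (w=300) → South
North captures 129; South captures 420.

129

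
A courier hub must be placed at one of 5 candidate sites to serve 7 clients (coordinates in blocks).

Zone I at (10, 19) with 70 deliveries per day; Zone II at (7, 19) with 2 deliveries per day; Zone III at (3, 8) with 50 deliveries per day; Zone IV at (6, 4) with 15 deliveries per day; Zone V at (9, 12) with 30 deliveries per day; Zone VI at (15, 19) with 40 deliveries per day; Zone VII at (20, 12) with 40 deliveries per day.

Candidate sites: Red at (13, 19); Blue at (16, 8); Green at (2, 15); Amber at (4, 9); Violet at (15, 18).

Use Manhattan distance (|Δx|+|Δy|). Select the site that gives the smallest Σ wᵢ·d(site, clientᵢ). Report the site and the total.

Total weighted distance at each candidate:
  Red (13, 19): total = 2572
  Blue (16, 8): total = 3220
  Green (2, 15): total = 3303
  Amber (4, 9): total = 3191
  Violet (15, 18): total = 2723
Minimum is at Red with total 2572 blocks.

Red, total 2572 blocks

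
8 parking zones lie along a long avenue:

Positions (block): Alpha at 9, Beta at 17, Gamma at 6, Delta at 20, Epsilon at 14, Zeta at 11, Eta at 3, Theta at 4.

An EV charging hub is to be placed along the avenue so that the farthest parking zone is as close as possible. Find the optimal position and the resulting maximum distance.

location 11.5, max distance 8.5

The 1-center on a line is the midpoint of the two extreme points: leftmost at 3, rightmost at 20.
Optimal location = (3 + 20)/2 = 11.5; maximum distance = (20 − 3)/2 = 8.5.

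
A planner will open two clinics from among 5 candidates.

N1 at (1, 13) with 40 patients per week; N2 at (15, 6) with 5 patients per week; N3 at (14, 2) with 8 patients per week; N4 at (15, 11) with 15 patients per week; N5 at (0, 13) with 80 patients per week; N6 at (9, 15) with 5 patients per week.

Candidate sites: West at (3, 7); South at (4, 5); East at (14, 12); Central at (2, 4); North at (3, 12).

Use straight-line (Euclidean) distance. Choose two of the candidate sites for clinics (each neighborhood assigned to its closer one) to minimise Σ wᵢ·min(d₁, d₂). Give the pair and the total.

Evaluate every pair (each demand assigned to the nearer of the two):
  {East, North}: total = 503.2
  {South, North}: total = 695.3
  {West, North}: total = 713.5
  {Central, North}: total = 719.7
  {West, East}: total = 950.4
  {West, South}: total = 1166.3
  {West, Central}: total = 1186.2
  {South, East}: total = 1218.1
  {East, Central}: total = 1260.6
  {South, Central}: total = 1439.9
Best pair: {East, North} with total 503.2.

{East, North}, total 503.2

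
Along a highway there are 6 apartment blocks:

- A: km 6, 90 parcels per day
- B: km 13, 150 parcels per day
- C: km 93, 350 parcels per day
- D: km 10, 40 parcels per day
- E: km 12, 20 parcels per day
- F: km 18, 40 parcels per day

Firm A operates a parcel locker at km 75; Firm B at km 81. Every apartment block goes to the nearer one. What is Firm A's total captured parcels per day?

The indifferent point is the midpoint (75+81)/2 = 78; apartment blocks left of it (closer to Firm A at 75) go to Firm A, those right go to Firm B.
  A at 6 (w=90) → Firm A
  D at 10 (w=40) → Firm A
  E at 12 (w=20) → Firm A
  B at 13 (w=150) → Firm A
  F at 18 (w=40) → Firm A
  C at 93 (w=350) → Firm B
Firm A captures 340; Firm B captures 350.

340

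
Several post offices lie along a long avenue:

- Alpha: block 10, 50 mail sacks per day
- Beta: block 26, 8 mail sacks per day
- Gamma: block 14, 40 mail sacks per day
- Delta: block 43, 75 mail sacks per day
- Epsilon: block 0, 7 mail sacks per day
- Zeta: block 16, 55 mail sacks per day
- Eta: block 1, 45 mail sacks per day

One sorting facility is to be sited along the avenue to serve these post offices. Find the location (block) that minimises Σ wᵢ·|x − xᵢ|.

x = 14

For a sum of weighted absolute distances on a line, the optimum is the weighted median (not the mean). Total weight W = 280; half-weight = 140.
Sort by position and accumulate weight:
  block 0 (Epsilon, w=7) → cum 7
  block 1 (Eta, w=45) → cum 52
  block 10 (Alpha, w=50) → cum 102
  block 14 (Gamma, w=40) → cum 142  ≥ 140 → median here
  block 16 (Zeta, w=55) → cum 197
  block 26 (Beta, w=8) → cum 205
  block 43 (Delta, w=75) → cum 280
Optimal location: block 14.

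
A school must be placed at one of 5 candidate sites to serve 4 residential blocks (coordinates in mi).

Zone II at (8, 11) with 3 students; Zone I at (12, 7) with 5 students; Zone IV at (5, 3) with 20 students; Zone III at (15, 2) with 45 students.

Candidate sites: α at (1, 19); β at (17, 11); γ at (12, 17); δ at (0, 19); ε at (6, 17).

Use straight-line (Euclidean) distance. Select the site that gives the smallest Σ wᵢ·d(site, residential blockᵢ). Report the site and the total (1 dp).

β, total 762.3 mi

Total weighted distance at each candidate:
  α (1, 19): total = 1434.2
  β (17, 11): total = 762.3
  γ (12, 17): total = 1073.1
  δ (0, 19): total = 1474.3
  ε (6, 17): total = 1145.2
Minimum is at β with total 762.3 mi.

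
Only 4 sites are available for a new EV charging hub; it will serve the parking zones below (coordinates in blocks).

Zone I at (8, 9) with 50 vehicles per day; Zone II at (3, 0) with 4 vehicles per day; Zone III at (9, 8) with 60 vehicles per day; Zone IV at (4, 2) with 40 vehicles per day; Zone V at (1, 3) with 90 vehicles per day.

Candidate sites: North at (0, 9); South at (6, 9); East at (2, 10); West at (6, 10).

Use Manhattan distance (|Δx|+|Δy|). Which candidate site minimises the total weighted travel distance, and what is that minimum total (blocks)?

Total weighted distance at each candidate:
  North (0, 9): total = 2118
  South (6, 9): total = 1738
  East (2, 10): total = 2054
  West (6, 10): total = 1982
Minimum is at South with total 1738 blocks.

South, total 1738 blocks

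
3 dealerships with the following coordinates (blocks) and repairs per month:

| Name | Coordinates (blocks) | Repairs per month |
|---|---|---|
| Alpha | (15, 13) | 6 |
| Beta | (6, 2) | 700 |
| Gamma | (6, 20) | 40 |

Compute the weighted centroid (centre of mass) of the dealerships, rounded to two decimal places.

The minimiser of Σwᵢ‖p−pᵢ‖² is the weighted centroid p* = (Σwᵢpᵢ)/(Σwᵢ).
Σwᵢ = 746.
Σwᵢxᵢ = 6·15 + 700·6 + 40·6 = 4530.
Σwᵢyᵢ = 6·13 + 700·2 + 40·20 = 2278.
x* = 4530/746 = 6.07, y* = 2278/746 = 3.05.

(6.07, 3.05)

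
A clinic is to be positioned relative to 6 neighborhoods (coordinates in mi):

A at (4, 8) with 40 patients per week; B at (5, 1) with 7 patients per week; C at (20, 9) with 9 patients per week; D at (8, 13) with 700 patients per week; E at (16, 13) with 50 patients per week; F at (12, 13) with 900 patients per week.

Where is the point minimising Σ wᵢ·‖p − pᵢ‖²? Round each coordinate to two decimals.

(10.30, 12.81)

The minimiser of Σwᵢ‖p−pᵢ‖² is the weighted centroid p* = (Σwᵢpᵢ)/(Σwᵢ).
Σwᵢ = 1706.
Σwᵢxᵢ = 40·4 + 7·5 + 9·20 + 700·8 + 50·16 + 900·12 = 17575.
Σwᵢyᵢ = 40·8 + 7·1 + 9·9 + 700·13 + 50·13 + 900·13 = 21858.
x* = 17575/1706 = 10.30, y* = 21858/1706 = 12.81.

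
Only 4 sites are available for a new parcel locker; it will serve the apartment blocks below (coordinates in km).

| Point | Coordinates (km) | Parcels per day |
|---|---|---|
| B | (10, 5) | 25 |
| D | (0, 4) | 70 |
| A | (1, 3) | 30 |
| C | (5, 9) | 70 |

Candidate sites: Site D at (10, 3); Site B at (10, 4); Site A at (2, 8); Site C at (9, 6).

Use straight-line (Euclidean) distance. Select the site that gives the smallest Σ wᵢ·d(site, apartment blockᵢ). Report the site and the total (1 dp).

Site A, total 901.0 km

Total weighted distance at each candidate:
  Site D (10, 3): total = 1570.2
  Site B (10, 4): total = 1491.6
  Site A (2, 8): total = 901.0
  Site C (9, 6): total = 1287.0
Minimum is at Site A with total 901.0 km.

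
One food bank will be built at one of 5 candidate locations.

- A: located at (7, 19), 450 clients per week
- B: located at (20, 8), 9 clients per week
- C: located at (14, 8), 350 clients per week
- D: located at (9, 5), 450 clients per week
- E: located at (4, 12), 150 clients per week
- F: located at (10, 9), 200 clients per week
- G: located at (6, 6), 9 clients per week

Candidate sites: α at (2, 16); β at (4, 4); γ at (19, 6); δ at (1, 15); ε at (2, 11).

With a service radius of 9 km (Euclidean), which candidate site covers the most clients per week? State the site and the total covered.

Coverage radius r = 9 km; a point is covered iff (Δx)²+(Δy)² ≤ 9² = 81.
  α (2, 16): covers {A, E} → 600
  β (4, 4): covers {D, E, F, G} → 809
  γ (19, 6): covers {B, C} → 359
  δ (1, 15): covers {A, E} → 600
  ε (2, 11): covers {E, F, G} → 359
Maximum coverage at β: 809 clients per week.

β, covering 809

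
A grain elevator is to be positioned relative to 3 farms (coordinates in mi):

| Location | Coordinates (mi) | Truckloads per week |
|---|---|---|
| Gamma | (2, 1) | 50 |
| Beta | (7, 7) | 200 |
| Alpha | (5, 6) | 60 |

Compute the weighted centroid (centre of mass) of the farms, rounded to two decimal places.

(5.81, 5.84)

The minimiser of Σwᵢ‖p−pᵢ‖² is the weighted centroid p* = (Σwᵢpᵢ)/(Σwᵢ).
Σwᵢ = 310.
Σwᵢxᵢ = 50·2 + 200·7 + 60·5 = 1800.
Σwᵢyᵢ = 50·1 + 200·7 + 60·6 = 1810.
x* = 1800/310 = 5.81, y* = 1810/310 = 5.84.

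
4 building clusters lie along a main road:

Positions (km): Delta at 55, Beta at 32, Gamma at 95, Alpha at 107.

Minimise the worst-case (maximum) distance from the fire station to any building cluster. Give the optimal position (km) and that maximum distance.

location 69.5, max distance 37.5

The 1-center on a line is the midpoint of the two extreme points: leftmost at 32, rightmost at 107.
Optimal location = (32 + 107)/2 = 69.5; maximum distance = (107 − 32)/2 = 37.5.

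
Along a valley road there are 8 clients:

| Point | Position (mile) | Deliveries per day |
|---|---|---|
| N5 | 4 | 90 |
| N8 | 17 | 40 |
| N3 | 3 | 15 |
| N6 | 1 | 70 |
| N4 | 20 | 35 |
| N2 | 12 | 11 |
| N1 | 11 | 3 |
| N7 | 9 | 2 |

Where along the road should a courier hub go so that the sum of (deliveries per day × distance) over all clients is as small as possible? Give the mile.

For a sum of weighted absolute distances on a line, the optimum is the weighted median (not the mean). Total weight W = 266; half-weight = 133.
Sort by position and accumulate weight:
  mile 1 (N6, w=70) → cum 70
  mile 3 (N3, w=15) → cum 85
  mile 4 (N5, w=90) → cum 175  ≥ 133 → median here
  mile 9 (N7, w=2) → cum 177
  mile 11 (N1, w=3) → cum 180
  mile 12 (N2, w=11) → cum 191
  mile 17 (N8, w=40) → cum 231
  mile 20 (N4, w=35) → cum 266
Optimal location: mile 4.

x = 4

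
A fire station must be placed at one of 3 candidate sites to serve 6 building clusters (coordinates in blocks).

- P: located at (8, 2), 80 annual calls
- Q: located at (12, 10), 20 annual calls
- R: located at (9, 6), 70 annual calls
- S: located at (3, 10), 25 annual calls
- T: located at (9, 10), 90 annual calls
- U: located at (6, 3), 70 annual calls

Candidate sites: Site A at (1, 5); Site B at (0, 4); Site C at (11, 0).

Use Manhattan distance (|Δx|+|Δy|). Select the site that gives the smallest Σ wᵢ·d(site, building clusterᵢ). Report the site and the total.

Total weighted distance at each candidate:
  Site A (1, 5): total = 3585
  Site B (0, 4): total = 3995
  Site C (11, 0): total = 3270
Minimum is at Site C with total 3270 blocks.

Site C, total 3270 blocks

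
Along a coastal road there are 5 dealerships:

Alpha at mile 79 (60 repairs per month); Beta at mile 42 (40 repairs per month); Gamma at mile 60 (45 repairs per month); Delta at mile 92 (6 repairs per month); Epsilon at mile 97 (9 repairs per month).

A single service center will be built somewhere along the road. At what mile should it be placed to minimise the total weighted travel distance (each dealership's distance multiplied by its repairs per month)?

x = 60

For a sum of weighted absolute distances on a line, the optimum is the weighted median (not the mean). Total weight W = 160; half-weight = 80.
Sort by position and accumulate weight:
  mile 42 (Beta, w=40) → cum 40
  mile 60 (Gamma, w=45) → cum 85  ≥ 80 → median here
  mile 79 (Alpha, w=60) → cum 145
  mile 92 (Delta, w=6) → cum 151
  mile 97 (Epsilon, w=9) → cum 160
Optimal location: mile 60.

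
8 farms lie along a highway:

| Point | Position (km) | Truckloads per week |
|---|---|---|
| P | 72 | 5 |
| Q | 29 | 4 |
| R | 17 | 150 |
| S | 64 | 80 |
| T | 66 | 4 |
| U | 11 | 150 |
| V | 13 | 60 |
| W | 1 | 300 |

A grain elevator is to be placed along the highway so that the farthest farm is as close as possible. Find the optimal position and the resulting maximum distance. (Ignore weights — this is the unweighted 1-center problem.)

The 1-center on a line is the midpoint of the two extreme points: leftmost at 1, rightmost at 72.
Optimal location = (1 + 72)/2 = 36.5; maximum distance = (72 − 1)/2 = 35.5.

location 36.5, max distance 35.5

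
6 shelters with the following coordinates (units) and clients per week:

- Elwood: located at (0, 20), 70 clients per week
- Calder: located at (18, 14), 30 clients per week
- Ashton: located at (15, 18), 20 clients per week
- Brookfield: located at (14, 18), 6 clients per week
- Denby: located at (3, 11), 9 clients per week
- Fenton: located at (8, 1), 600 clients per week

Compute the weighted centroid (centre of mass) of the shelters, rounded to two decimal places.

The minimiser of Σwᵢ‖p−pᵢ‖² is the weighted centroid p* = (Σwᵢpᵢ)/(Σwᵢ).
Σwᵢ = 735.
Σwᵢxᵢ = 70·0 + 30·18 + 20·15 + 6·14 + 9·3 + 600·8 = 5751.
Σwᵢyᵢ = 70·20 + 30·14 + 20·18 + 6·18 + 9·11 + 600·1 = 2987.
x* = 5751/735 = 7.82, y* = 2987/735 = 4.06.

(7.82, 4.06)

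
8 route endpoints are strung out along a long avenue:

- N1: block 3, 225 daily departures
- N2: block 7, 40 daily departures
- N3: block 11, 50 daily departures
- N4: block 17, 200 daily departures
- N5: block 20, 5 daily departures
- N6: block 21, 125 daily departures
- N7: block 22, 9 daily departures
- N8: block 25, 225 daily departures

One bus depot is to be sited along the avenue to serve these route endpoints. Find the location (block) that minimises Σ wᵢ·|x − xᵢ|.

For a sum of weighted absolute distances on a line, the optimum is the weighted median (not the mean). Total weight W = 879; half-weight = 439.5.
Sort by position and accumulate weight:
  block 3 (N1, w=225) → cum 225
  block 7 (N2, w=40) → cum 265
  block 11 (N3, w=50) → cum 315
  block 17 (N4, w=200) → cum 515  ≥ 439.5 → median here
  block 20 (N5, w=5) → cum 520
  block 21 (N6, w=125) → cum 645
  block 22 (N7, w=9) → cum 654
  block 25 (N8, w=225) → cum 879
Optimal location: block 17.

x = 17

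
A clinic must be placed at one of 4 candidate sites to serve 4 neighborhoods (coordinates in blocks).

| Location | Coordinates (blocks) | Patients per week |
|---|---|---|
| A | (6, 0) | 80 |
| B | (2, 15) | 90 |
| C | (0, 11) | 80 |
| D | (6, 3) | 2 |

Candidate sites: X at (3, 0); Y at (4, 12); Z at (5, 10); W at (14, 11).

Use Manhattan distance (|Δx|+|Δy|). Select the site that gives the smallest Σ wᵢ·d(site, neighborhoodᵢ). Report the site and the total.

Y, total 1992 blocks

Total weighted distance at each candidate:
  X (3, 0): total = 2812
  Y (4, 12): total = 1992
  Z (5, 10): total = 2096
  W (14, 11): total = 4112
Minimum is at Y with total 1992 blocks.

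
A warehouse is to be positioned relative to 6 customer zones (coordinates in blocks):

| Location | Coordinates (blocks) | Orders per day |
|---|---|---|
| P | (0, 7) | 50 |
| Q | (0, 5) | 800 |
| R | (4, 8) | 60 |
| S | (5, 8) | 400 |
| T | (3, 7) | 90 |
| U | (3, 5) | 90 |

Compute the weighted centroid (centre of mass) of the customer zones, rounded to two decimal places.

The minimiser of Σwᵢ‖p−pᵢ‖² is the weighted centroid p* = (Σwᵢpᵢ)/(Σwᵢ).
Σwᵢ = 1490.
Σwᵢxᵢ = 50·0 + 800·0 + 60·4 + 400·5 + 90·3 + 90·3 = 2780.
Σwᵢyᵢ = 50·7 + 800·5 + 60·8 + 400·8 + 90·7 + 90·5 = 9110.
x* = 2780/1490 = 1.87, y* = 9110/1490 = 6.11.

(1.87, 6.11)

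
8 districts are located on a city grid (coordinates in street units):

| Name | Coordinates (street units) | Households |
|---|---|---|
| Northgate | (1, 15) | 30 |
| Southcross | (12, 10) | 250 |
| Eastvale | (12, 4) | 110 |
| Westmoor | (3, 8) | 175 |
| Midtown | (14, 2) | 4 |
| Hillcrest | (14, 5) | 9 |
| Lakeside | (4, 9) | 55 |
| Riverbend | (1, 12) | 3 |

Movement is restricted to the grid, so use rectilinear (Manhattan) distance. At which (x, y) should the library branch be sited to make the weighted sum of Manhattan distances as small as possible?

(12, 9)

Manhattan distance separates: Σwᵢ(|x−xᵢ|+|y−yᵢ|) = Σwᵢ|x−xᵢ| + Σwᵢ|y−yᵢ|, so x and y are optimised independently as 1-D weighted medians.
Total weight W = 636; half = 318.
x-coordinate, sorted with cumulative weight:
  x=1 (Northgate, w=30) cum 30
  x=1 (Riverbend, w=3) cum 33
  x=3 (Westmoor, w=175) cum 208
  x=4 (Lakeside, w=55) cum 263
  x=12 (Southcross, w=250) cum 513  ← median
  x=12 (Eastvale, w=110) cum 623
  x=14 (Midtown, w=4) cum 627
  x=14 (Hillcrest, w=9) cum 636
⇒ x* = 12
y-coordinate, sorted with cumulative weight:
  y=2 (Midtown, w=4) cum 4
  y=4 (Eastvale, w=110) cum 114
  y=5 (Hillcrest, w=9) cum 123
  y=8 (Westmoor, w=175) cum 298
  y=9 (Lakeside, w=55) cum 353  ← median
  y=10 (Southcross, w=250) cum 603
  y=12 (Riverbend, w=3) cum 606
  y=15 (Northgate, w=30) cum 636
⇒ y* = 9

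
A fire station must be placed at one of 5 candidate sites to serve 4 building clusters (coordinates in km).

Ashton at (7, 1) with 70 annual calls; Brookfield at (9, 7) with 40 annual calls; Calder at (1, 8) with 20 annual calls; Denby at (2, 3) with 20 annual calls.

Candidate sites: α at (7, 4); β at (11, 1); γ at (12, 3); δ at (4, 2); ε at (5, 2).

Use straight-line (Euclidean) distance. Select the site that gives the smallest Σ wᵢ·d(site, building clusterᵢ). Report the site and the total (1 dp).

α, total 600.4 km

Total weighted distance at each candidate:
  α (7, 4): total = 600.4
  β (11, 1): total = 961.5
  γ (12, 3): total = 1018.6
  δ (4, 2): total = 683.1
  ε (5, 2): total = 620.1
Minimum is at α with total 600.4 km.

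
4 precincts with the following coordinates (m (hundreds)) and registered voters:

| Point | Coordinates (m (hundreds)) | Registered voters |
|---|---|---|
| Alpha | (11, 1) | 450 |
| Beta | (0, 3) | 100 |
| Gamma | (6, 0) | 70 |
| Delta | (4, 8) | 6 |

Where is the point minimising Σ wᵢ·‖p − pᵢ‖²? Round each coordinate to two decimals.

The minimiser of Σwᵢ‖p−pᵢ‖² is the weighted centroid p* = (Σwᵢpᵢ)/(Σwᵢ).
Σwᵢ = 626.
Σwᵢxᵢ = 450·11 + 100·0 + 70·6 + 6·4 = 5394.
Σwᵢyᵢ = 450·1 + 100·3 + 70·0 + 6·8 = 798.
x* = 5394/626 = 8.62, y* = 798/626 = 1.27.

(8.62, 1.27)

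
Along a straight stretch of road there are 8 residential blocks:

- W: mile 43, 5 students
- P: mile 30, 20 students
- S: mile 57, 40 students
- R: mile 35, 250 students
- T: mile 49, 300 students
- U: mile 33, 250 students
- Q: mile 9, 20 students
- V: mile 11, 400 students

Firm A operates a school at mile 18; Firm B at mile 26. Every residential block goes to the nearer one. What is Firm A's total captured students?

The indifferent point is the midpoint (18+26)/2 = 22; residential blocks left of it (closer to Firm A at 18) go to Firm A, those right go to Firm B.
  Q at 9 (w=20) → Firm A
  V at 11 (w=400) → Firm A
  P at 30 (w=20) → Firm B
  U at 33 (w=250) → Firm B
  R at 35 (w=250) → Firm B
  W at 43 (w=5) → Firm B
  T at 49 (w=300) → Firm B
  S at 57 (w=40) → Firm B
Firm A captures 420; Firm B captures 865.

420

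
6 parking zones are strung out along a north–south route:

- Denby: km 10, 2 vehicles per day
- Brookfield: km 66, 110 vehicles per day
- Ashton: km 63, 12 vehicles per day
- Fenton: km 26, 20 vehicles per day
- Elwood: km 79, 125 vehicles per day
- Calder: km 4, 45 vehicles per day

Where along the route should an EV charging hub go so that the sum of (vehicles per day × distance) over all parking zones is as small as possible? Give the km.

x = 66

For a sum of weighted absolute distances on a line, the optimum is the weighted median (not the mean). Total weight W = 314; half-weight = 157.
Sort by position and accumulate weight:
  km 4 (Calder, w=45) → cum 45
  km 10 (Denby, w=2) → cum 47
  km 26 (Fenton, w=20) → cum 67
  km 63 (Ashton, w=12) → cum 79
  km 66 (Brookfield, w=110) → cum 189  ≥ 157 → median here
  km 79 (Elwood, w=125) → cum 314
Optimal location: km 66.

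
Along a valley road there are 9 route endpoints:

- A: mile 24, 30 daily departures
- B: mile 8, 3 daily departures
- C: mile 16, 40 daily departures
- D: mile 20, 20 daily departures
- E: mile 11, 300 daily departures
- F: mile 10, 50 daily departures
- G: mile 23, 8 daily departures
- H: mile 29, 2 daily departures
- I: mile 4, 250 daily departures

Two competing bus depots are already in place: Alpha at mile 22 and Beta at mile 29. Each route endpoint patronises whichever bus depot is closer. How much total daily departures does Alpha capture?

701

The indifferent point is the midpoint (22+29)/2 = 25.5; route endpoints left of it (closer to Alpha at 22) go to Alpha, those right go to Beta.
  I at 4 (w=250) → Alpha
  B at 8 (w=3) → Alpha
  F at 10 (w=50) → Alpha
  E at 11 (w=300) → Alpha
  C at 16 (w=40) → Alpha
  D at 20 (w=20) → Alpha
  G at 23 (w=8) → Alpha
  A at 24 (w=30) → Alpha
  H at 29 (w=2) → Beta
Alpha captures 701; Beta captures 2.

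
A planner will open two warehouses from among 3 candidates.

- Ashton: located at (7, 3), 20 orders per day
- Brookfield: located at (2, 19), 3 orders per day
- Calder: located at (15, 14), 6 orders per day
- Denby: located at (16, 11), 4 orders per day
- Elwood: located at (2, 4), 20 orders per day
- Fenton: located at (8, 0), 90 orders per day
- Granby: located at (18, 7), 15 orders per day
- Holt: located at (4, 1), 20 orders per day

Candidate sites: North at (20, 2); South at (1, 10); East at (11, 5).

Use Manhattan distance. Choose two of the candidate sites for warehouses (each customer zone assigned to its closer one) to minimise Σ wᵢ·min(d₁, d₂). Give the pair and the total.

Evaluate every pair (each demand assigned to the nearer of the two):
  {South, East}: total = 1487
  {North, East}: total = 1556
  {North, South}: total = 2189
Best pair: {South, East} with total 1487.

{South, East}, total 1487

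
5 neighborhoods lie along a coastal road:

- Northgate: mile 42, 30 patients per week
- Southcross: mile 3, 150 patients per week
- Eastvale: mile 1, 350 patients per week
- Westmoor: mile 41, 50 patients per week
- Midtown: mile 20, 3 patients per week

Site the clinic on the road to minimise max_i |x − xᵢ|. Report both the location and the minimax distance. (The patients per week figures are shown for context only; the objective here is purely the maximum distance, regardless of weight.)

location 21.5, max distance 20.5

The 1-center on a line is the midpoint of the two extreme points: leftmost at 1, rightmost at 42.
Optimal location = (1 + 42)/2 = 21.5; maximum distance = (42 − 1)/2 = 20.5.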